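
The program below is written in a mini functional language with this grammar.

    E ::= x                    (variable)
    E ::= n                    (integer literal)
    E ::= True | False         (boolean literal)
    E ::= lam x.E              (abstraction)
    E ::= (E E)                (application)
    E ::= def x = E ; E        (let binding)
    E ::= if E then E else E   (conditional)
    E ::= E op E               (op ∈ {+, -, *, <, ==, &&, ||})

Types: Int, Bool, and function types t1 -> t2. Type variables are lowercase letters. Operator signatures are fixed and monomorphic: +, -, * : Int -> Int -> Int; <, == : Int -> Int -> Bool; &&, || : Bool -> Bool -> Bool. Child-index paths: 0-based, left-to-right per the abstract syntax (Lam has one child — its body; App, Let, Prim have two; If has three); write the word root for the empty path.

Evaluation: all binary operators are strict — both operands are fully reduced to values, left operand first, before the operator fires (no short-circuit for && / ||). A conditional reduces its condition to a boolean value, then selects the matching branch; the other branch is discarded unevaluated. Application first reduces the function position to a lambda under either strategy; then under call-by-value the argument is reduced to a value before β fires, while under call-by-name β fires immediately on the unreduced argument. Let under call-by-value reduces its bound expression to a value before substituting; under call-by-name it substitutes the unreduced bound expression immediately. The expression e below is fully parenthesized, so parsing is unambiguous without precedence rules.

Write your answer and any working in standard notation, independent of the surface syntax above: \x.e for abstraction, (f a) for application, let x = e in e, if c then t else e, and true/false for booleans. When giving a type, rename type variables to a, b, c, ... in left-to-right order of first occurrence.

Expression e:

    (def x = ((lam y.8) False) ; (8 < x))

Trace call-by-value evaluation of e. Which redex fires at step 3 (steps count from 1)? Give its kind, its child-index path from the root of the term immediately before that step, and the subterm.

Answer: delta at root : (8 < 8)

Working:
step 0: (let x = ((\y.8) false) in (8 < x))
step 1: [beta@0] (let x = 8 in (8 < x))
step 2: [let@root] (8 < 8)
step 3: [delta@root] false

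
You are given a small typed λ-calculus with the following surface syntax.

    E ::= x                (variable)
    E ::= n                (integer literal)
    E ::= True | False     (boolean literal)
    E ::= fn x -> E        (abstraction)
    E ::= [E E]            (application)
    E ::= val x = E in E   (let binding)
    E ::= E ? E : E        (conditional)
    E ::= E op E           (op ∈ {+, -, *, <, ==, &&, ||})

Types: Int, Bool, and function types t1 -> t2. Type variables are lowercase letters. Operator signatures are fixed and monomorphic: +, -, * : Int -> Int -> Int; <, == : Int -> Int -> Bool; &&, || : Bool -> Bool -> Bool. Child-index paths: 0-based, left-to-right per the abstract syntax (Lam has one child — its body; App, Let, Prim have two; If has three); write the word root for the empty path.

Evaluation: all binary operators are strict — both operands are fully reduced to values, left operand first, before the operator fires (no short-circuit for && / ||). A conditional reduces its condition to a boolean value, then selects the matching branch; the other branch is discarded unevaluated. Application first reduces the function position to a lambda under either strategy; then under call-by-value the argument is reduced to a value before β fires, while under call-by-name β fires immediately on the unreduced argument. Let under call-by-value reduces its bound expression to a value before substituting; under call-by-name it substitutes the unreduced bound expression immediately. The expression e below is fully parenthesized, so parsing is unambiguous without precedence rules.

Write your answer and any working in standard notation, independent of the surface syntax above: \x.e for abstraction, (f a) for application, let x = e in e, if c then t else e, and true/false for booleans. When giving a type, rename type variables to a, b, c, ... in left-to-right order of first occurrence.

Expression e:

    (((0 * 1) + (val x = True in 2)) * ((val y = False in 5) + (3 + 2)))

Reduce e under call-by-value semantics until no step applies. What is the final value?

Answer: 20

Working:
step 0: (((0 * 1) + (let x = true in 2)) * ((let y = false in 5) + (3 + 2)))
step 1: [delta@0.0] ((0 + (let x = true in 2)) * ((let y = false in 5) + (3 + 2)))
step 2: [let@0.1] ((0 + 2) * ((let y = false in 5) + (3 + 2)))
step 3: [delta@0] (2 * ((let y = false in 5) + (3 + 2)))
step 4: [let@1.0] (2 * (5 + (3 + 2)))
step 5: [delta@1.1] (2 * (5 + 5))
step 6: [delta@1] (2 * 10)
step 7: [delta@root] 20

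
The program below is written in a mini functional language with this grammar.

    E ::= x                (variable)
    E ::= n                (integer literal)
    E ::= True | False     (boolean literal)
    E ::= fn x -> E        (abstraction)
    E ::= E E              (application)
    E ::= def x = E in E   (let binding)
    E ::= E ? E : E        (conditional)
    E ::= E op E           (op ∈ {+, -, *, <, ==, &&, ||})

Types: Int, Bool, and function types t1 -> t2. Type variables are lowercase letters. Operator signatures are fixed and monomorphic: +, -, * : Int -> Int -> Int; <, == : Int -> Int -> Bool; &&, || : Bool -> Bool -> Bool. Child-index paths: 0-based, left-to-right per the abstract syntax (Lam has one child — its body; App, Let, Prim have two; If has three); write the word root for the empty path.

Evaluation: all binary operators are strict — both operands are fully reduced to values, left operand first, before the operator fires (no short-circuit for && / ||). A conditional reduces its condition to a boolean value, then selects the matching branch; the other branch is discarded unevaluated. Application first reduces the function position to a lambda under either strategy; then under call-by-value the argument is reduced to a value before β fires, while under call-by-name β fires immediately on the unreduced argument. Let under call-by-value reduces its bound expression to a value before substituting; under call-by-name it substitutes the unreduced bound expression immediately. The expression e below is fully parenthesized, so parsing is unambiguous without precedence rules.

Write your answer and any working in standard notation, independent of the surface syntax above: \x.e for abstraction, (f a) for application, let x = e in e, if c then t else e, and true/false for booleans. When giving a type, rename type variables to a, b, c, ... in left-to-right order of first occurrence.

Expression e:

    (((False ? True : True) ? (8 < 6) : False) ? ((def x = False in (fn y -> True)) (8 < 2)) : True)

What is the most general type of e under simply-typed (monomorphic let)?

Answer: Bool

Derivation:
  unify Bool ~ Bool
  unify Bool ~ Bool
  unify Bool ~ Bool
  unify Int ~ Int
  unify Int ~ Int
  unify Bool ~ Bool
  unify Bool ~ Bool
let x : Bool
\y._ : a -> Bool
  unify Int ~ Int
  unify Int ~ Int
  unify a -> Bool ~ Bool -> b
  unify a ~ Bool
  unify Bool ~ b
_ _ : Bool
  unify Bool ~ Bool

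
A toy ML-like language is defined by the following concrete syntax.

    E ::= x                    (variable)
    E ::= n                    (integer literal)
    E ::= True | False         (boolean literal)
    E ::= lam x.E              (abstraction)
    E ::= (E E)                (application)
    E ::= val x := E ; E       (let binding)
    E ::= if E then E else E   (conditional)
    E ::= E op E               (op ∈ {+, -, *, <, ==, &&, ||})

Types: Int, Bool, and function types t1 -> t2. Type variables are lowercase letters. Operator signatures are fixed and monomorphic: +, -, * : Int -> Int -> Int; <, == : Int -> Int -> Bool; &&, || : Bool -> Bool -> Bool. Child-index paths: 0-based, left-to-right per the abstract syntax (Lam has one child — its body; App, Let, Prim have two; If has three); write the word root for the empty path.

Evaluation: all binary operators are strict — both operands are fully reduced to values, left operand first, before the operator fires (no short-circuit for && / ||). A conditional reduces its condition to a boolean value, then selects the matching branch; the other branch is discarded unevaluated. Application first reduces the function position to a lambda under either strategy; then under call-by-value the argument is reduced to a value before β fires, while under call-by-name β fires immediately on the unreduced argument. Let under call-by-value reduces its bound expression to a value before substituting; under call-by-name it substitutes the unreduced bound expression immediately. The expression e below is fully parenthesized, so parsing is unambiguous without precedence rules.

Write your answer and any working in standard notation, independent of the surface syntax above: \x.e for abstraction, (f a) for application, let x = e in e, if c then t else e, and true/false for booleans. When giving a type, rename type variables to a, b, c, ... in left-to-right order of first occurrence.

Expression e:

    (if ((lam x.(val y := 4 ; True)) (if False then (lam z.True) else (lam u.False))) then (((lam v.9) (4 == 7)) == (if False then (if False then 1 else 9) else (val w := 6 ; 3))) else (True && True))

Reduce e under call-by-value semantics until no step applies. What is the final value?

Answer: false

Trace:
step 0: (if ((\x.(let y = 4 in true)) (if false then (\z.true) else (\u.false))) then (((\v.9) (4 == 7)) == (if false then (if false then 1 else 9) else (let w = 6 in 3))) else (true && true))
step 1: [if@0.1] (if ((\x.(let y = 4 in true)) (\u.false)) then (((\v.9) (4 == 7)) == (if false then (if false then 1 else 9) else (let w = 6 in 3))) else (true && true))
step 2: [beta@0] (if (let y = 4 in true) then (((\v.9) (4 == 7)) == (if false then (if false then 1 else 9) else (let w = 6 in 3))) else (true && true))
step 3: [let@0] (if true then (((\v.9) (4 == 7)) == (if false then (if false then 1 else 9) else (let w = 6 in 3))) else (true && true))
step 4: [if@root] (((\v.9) (4 == 7)) == (if false then (if false then 1 else 9) else (let w = 6 in 3)))
step 5: [delta@0.1] (((\v.9) false) == (if false then (if false then 1 else 9) else (let w = 6 in 3)))
step 6: [beta@0] (9 == (if false then (if false then 1 else 9) else (let w = 6 in 3)))
step 7: [if@1] (9 == (let w = 6 in 3))
step 8: [let@1] (9 == 3)
step 9: [delta@root] false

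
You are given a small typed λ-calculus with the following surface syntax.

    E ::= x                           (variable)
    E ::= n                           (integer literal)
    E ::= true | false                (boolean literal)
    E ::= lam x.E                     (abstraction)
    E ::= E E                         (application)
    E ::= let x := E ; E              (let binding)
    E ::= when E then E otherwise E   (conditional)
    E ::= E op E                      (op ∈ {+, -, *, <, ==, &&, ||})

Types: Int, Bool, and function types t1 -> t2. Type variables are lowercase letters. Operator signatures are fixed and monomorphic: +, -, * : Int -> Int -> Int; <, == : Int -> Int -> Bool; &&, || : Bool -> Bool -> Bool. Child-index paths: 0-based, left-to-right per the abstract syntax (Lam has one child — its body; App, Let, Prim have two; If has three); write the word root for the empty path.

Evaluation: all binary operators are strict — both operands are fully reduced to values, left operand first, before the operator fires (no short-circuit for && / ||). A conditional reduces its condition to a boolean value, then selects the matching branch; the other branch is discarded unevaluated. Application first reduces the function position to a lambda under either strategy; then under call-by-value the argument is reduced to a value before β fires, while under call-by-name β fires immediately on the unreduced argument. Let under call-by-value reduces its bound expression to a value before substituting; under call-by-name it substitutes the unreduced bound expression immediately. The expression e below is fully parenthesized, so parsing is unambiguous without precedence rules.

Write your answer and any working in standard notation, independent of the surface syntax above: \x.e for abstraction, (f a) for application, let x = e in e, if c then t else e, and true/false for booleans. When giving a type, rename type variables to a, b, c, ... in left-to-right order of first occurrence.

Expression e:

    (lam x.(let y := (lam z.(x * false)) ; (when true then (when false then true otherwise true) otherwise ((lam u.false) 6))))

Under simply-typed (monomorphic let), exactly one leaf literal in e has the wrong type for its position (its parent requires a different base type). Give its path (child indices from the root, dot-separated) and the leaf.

Answer: 0.0.0.1 : false

Trace:
x : a
  unify a ~ Int
  unify Bool ~ Int
  FAIL: mismatch Bool ~ Int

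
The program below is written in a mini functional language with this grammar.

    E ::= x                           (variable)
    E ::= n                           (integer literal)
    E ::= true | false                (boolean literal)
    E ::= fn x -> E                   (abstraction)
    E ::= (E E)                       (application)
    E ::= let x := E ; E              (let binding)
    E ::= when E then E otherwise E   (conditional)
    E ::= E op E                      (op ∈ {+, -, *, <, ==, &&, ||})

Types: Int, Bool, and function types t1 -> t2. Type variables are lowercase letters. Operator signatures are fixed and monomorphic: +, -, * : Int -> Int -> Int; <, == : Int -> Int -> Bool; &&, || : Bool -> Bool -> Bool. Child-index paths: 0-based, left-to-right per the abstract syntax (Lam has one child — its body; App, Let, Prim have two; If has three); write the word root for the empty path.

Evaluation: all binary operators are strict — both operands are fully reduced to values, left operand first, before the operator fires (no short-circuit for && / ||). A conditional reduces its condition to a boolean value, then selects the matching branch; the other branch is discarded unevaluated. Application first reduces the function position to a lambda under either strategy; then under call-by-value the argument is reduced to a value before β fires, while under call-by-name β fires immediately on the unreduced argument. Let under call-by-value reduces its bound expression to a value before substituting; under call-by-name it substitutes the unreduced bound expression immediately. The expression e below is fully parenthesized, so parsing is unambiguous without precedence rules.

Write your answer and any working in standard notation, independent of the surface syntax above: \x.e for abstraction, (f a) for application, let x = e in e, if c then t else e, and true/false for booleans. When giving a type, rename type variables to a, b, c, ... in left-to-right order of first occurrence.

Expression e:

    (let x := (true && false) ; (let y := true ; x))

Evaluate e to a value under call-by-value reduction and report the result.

Answer: false

Working:
step 0: (let x = (true && false) in (let y = true in x))
step 1: [delta@0] (let x = false in (let y = true in x))
step 2: [let@root] (let y = true in false)
step 3: [let@root] false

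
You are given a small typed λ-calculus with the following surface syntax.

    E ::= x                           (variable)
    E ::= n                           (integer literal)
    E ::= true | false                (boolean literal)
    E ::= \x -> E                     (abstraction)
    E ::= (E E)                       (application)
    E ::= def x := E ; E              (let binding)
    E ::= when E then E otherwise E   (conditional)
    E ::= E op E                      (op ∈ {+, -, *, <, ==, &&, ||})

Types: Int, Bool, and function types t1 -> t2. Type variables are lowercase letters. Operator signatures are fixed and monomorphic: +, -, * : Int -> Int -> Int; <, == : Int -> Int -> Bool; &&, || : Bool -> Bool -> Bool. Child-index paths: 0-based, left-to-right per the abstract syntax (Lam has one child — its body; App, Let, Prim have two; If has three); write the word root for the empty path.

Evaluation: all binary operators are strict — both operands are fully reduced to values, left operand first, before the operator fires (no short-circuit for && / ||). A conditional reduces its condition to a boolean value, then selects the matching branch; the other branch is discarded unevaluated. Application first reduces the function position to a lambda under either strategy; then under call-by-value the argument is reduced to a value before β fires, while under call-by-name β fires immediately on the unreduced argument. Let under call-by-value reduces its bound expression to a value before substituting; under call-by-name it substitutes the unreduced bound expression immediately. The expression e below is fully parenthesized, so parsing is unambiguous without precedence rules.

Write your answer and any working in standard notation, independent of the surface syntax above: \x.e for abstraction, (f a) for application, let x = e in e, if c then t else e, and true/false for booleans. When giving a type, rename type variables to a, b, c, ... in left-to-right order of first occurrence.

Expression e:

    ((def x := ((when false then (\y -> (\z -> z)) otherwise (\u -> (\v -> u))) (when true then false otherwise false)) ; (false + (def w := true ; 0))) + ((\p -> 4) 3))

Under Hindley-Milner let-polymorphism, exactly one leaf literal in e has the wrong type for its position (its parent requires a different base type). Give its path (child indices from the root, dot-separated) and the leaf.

Answer: 0.1.0 : false

Derivation:
  unify Bool ~ Bool
z : b
\z._ : b -> b
\y._ : a -> b -> b
u : c
\v._ : d -> c
\u._ : c -> d -> c
  unify a -> b -> b ~ c -> d -> c
  unify a ~ c
  unify b -> b ~ d -> c
  unify b ~ d
  unify d ~ c
  unify Bool ~ Bool
  unify Bool ~ Bool
  unify c -> c -> c ~ Bool -> e
  unify c ~ Bool
  unify Bool -> Bool ~ e
_ _ : Bool -> Bool
let x : Bool -> Bool
  unify Bool ~ Int
  FAIL: mismatch Bool ~ Int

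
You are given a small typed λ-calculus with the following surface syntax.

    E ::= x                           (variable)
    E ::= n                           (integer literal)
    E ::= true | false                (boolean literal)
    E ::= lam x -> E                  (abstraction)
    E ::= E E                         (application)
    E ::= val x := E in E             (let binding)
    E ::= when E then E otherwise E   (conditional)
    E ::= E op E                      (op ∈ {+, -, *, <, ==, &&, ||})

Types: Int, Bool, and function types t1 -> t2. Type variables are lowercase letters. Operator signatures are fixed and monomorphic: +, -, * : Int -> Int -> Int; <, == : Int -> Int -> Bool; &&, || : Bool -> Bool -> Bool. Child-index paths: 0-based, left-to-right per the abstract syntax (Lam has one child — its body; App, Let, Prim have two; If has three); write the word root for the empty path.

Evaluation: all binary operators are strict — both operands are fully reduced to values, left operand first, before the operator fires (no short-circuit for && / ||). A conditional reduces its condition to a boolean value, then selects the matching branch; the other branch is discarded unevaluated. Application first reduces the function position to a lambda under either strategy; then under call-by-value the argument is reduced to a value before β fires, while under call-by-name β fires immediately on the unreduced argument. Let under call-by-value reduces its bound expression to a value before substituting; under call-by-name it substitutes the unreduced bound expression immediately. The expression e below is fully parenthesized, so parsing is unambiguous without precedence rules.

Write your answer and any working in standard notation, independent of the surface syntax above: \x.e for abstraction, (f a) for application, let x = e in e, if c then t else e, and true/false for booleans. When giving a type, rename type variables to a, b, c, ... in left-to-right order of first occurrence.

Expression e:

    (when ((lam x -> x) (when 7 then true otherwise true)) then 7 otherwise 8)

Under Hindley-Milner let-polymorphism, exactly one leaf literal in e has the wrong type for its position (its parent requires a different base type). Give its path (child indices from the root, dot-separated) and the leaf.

Answer: 0.1.0 : 7

Working:
x : a
\x._ : a -> a
  unify Int ~ Bool
  FAIL: mismatch Int ~ Bool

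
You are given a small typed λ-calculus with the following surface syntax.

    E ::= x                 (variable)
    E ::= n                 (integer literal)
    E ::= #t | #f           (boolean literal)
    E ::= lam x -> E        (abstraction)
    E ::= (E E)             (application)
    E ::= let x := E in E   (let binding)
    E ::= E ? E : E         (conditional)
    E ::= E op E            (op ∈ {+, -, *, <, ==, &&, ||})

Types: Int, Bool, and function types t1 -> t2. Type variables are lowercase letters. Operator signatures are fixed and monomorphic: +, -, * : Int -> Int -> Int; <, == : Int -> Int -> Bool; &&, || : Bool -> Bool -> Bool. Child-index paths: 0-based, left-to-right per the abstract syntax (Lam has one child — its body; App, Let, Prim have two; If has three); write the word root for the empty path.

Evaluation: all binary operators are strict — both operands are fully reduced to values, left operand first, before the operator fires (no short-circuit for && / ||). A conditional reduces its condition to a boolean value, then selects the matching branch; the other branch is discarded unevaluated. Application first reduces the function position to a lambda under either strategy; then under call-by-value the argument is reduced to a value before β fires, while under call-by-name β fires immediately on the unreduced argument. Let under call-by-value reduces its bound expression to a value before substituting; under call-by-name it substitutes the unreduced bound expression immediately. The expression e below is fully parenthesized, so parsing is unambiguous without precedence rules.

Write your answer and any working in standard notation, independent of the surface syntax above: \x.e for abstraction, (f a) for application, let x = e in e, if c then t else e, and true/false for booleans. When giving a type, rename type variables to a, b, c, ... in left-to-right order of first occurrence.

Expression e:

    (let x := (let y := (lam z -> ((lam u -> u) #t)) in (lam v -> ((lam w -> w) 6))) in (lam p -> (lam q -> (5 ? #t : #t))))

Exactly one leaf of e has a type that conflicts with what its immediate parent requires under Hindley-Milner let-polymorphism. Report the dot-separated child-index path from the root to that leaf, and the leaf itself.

Derivation:
u : b
\u._ : b -> b
  unify b -> b ~ Bool -> c
  unify b ~ Bool
  unify Bool ~ c
_ _ : Bool
\z._ : a -> Bool
let y : forall. a -> Bool
w : e
\w._ : e -> e
  unify e -> e ~ Int -> f
  unify e ~ Int
  unify Int ~ f
_ _ : Int
\v._ : d -> Int
let x : forall. d -> Int
  unify Int ~ Bool
  FAIL: mismatch Int ~ Bool

Answer: 1.0.0.0 : 5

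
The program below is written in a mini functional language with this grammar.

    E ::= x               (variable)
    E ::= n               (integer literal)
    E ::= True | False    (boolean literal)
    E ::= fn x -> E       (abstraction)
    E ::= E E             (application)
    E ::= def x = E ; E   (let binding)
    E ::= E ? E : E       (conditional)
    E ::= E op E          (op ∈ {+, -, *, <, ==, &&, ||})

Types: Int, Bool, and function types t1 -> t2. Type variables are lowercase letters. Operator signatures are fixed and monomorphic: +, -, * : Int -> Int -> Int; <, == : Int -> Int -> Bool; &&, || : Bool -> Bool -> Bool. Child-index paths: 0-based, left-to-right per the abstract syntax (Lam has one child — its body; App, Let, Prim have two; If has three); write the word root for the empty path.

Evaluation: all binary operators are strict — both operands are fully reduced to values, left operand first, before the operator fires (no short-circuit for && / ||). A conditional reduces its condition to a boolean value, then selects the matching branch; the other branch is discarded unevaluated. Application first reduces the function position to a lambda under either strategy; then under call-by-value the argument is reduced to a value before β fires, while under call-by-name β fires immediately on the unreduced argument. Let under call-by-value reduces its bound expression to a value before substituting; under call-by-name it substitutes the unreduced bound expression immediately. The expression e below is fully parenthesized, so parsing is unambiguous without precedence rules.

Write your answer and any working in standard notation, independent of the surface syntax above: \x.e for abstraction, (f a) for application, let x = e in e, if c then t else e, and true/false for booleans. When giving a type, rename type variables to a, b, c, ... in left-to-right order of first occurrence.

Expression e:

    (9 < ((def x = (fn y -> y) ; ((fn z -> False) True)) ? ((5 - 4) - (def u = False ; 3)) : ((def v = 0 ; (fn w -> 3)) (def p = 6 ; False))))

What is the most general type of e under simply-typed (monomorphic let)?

Answer: Bool

Trace:
  unify Int ~ Int
y : a
\y._ : a -> a
let x : a -> a
\z._ : b -> Bool
  unify b -> Bool ~ Bool -> c
  unify b ~ Bool
  unify Bool ~ c
_ _ : Bool
  unify Bool ~ Bool
  unify Int ~ Int
  unify Int ~ Int
  unify Int ~ Int
let u : Bool
  unify Int ~ Int
let v : Int
\w._ : d -> Int
let p : Int
  unify d -> Int ~ Bool -> e
  unify d ~ Bool
  unify Int ~ e
_ _ : Int
  unify Int ~ Int
  unify Int ~ Int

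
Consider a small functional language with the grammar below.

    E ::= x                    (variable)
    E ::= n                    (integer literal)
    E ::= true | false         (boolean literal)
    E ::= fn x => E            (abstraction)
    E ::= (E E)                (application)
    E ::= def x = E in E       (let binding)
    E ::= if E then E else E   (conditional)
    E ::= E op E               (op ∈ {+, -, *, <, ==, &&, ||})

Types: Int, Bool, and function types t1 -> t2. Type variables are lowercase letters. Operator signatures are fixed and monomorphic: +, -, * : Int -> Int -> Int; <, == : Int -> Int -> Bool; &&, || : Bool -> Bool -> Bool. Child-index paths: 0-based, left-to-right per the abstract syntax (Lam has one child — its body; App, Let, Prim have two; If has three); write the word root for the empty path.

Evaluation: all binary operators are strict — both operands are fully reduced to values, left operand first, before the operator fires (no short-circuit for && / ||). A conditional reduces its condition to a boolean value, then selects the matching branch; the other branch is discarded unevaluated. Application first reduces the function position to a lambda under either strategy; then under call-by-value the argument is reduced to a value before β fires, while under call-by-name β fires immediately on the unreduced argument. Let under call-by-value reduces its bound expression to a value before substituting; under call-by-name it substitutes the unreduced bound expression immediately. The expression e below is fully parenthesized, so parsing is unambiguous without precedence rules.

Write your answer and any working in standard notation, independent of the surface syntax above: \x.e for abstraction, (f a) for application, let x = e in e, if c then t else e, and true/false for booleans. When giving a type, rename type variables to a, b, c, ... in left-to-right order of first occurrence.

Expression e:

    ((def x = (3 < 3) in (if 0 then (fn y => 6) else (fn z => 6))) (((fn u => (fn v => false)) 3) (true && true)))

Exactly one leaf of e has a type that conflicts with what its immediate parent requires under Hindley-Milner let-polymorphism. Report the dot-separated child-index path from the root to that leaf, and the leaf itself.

Trace:
  unify Int ~ Int
  unify Int ~ Int
let x : Bool
  unify Int ~ Bool
  FAIL: mismatch Int ~ Bool

Answer: 0.1.0 : 0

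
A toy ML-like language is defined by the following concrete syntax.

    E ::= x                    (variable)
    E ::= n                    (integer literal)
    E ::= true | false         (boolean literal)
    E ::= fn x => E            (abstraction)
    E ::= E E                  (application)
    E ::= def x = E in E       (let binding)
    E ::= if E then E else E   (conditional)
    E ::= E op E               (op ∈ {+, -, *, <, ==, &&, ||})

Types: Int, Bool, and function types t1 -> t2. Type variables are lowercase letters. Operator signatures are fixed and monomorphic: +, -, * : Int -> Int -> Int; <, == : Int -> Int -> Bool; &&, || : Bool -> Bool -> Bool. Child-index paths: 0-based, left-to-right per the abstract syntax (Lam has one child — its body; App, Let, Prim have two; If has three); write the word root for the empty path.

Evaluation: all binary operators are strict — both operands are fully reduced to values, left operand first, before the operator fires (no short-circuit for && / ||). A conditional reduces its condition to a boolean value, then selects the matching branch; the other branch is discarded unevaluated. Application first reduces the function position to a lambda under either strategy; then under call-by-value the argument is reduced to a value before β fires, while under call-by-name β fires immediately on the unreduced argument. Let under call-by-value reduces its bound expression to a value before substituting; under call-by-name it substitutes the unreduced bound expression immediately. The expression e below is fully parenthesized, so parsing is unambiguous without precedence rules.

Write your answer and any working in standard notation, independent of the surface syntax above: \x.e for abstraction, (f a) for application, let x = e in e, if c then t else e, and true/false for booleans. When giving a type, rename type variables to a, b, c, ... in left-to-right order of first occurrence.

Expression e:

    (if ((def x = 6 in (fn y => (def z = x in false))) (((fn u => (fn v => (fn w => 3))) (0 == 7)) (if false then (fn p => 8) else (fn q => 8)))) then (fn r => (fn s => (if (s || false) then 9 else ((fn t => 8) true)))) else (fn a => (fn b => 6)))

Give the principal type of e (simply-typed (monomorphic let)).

Answer: a -> Bool -> Int

Working:
let x : Int
x : Int
let z : Int
\y._ : a -> Bool
\w._ : d -> Int
\v._ : c -> d -> Int
\u._ : b -> c -> d -> Int
  unify Int ~ Int
  unify Int ~ Int
  unify b -> c -> d -> Int ~ Bool -> e
  unify b ~ Bool
  unify c -> d -> Int ~ e
_ _ : c -> d -> Int
  unify Bool ~ Bool
\p._ : f -> Int
\q._ : g -> Int
  unify f -> Int ~ g -> Int
  unify f ~ g
  unify Int ~ Int
  unify c -> d -> Int ~ (g -> Int) -> h
  unify c ~ g -> Int
  unify d -> Int ~ h
_ _ : d -> Int
  unify a -> Bool ~ (d -> Int) -> i
  unify a ~ d -> Int
  unify Bool ~ i
_ _ : Bool
  unify Bool ~ Bool
s : k
  unify k ~ Bool
  unify Bool ~ Bool
  unify Bool ~ Bool
\t._ : l -> Int
  unify l -> Int ~ Bool -> m
  unify l ~ Bool
  unify Int ~ m
_ _ : Int
  unify Int ~ Int
\s._ : Bool -> Int
\r._ : j -> Bool -> Int
\b._ : o -> Int
\a._ : n -> o -> Int
  unify j -> Bool -> Int ~ n -> o -> Int
  unify j ~ n
  unify Bool -> Int ~ o -> Int
  unify Bool ~ o
  unify Int ~ Int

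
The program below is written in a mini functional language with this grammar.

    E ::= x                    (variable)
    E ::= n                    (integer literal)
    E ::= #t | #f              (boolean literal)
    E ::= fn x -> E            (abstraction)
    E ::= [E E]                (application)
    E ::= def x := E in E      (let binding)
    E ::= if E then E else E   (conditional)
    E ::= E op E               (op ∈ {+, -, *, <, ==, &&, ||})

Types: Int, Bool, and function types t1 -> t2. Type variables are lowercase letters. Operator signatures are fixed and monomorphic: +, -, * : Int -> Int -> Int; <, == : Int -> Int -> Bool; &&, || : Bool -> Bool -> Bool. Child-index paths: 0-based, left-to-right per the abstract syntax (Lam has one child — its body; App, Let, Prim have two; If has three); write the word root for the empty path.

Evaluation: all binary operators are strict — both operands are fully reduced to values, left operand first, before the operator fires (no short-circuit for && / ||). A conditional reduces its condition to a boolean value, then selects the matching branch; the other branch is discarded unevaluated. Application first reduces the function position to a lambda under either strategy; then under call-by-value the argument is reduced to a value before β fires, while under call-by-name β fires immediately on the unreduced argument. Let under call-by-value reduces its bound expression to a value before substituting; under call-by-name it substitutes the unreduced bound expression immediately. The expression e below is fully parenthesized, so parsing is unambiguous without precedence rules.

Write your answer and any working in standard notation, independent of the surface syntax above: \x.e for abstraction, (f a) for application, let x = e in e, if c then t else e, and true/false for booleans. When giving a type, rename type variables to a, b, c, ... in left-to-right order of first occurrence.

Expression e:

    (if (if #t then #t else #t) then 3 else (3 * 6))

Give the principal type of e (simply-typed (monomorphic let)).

Answer: Int

Trace:
  unify Bool ~ Bool
  unify Bool ~ Bool
  unify Bool ~ Bool
  unify Int ~ Int
  unify Int ~ Int
  unify Int ~ Int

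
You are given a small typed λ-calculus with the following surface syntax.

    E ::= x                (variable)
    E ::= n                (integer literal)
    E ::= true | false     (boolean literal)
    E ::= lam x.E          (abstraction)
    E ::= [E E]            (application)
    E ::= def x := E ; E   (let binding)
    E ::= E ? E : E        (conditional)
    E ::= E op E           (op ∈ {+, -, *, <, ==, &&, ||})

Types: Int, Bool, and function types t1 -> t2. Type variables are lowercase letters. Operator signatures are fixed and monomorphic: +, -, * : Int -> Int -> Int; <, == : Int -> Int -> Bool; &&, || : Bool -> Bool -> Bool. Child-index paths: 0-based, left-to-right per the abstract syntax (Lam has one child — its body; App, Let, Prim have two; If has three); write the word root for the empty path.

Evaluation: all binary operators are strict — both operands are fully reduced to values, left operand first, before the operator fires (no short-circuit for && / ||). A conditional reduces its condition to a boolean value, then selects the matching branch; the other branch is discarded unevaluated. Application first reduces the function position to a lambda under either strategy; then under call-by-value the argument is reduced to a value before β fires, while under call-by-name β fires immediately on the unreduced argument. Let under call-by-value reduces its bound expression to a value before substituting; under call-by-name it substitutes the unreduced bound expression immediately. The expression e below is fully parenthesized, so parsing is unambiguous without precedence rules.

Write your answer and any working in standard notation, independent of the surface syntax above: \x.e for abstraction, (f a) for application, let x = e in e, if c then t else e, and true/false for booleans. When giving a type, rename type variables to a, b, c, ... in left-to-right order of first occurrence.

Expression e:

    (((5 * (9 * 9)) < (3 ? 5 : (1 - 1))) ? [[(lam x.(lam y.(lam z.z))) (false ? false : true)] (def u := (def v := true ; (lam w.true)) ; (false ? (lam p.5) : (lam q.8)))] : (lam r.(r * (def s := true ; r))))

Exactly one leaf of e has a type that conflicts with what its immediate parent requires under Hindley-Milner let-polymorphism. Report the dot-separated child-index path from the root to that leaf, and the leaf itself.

Answer: 0.1.0 : 3

Derivation:
  unify Int ~ Int
  unify Int ~ Int
  unify Int ~ Int
  unify Int ~ Int
  unify Int ~ Int
  unify Int ~ Bool
  FAIL: mismatch Int ~ Bool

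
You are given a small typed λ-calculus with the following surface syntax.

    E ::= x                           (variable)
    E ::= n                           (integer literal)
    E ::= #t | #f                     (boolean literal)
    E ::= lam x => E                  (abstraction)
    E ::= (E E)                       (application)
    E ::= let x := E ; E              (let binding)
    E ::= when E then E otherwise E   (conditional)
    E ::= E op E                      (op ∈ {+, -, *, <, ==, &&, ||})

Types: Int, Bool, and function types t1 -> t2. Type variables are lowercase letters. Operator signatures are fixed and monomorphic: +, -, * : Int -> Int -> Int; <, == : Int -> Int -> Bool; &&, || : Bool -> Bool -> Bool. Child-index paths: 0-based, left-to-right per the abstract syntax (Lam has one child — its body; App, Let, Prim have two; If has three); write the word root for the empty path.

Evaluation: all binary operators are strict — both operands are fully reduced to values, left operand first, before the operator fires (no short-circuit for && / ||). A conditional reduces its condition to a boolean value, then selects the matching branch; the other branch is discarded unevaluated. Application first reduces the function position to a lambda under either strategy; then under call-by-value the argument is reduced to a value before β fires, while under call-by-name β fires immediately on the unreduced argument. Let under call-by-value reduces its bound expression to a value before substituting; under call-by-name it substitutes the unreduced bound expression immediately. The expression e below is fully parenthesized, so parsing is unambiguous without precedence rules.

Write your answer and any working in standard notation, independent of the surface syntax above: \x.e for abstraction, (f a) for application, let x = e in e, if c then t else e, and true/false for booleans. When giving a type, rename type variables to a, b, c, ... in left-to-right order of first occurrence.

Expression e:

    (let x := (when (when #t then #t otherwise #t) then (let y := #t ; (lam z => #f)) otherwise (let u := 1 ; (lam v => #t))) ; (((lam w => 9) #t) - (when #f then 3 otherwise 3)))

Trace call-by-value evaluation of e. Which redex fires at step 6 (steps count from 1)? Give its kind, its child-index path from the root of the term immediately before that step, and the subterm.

Answer: if at 1 : (if false then 3 else 3)

Trace:
step 0: (let x = (if (if true then true else true) then (let y = true in (\z.false)) else (let u = 1 in (\v.true))) in (((\w.9) true) - (if false then 3 else 3)))
step 1: [if@0.0] (let x = (if true then (let y = true in (\z.false)) else (let u = 1 in (\v.true))) in (((\w.9) true) - (if false then 3 else 3)))
step 2: [if@0] (let x = (let y = true in (\z.false)) in (((\w.9) true) - (if false then 3 else 3)))
step 3: [let@0] (let x = (\z.false) in (((\w.9) true) - (if false then 3 else 3)))
step 4: [let@root] (((\w.9) true) - (if false then 3 else 3))
step 5: [beta@0] (9 - (if false then 3 else 3))
step 6: [if@1] (9 - 3)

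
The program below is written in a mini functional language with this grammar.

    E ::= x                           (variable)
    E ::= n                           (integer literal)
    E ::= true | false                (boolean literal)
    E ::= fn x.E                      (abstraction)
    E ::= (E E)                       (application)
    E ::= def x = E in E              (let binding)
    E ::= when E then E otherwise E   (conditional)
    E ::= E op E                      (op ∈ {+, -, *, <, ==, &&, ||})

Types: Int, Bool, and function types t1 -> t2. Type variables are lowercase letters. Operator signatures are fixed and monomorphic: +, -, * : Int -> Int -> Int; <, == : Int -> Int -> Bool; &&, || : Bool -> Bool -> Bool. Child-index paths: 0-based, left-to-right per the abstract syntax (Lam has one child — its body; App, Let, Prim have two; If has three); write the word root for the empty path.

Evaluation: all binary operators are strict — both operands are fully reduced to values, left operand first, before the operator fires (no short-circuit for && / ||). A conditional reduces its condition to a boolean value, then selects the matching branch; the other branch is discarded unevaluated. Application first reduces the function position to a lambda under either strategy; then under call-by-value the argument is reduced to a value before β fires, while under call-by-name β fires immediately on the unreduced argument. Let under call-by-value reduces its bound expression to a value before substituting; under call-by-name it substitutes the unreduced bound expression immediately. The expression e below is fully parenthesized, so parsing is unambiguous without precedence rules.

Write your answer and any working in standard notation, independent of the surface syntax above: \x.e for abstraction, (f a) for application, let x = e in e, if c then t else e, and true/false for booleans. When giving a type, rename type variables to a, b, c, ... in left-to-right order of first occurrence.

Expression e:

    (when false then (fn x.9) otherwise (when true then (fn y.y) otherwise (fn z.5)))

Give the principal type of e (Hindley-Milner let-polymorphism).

Answer: Int -> Int

Derivation:
  unify Bool ~ Bool
\x._ : a -> Int
  unify Bool ~ Bool
y : b
\y._ : b -> b
\z._ : c -> Int
  unify b -> b ~ c -> Int
  unify b ~ c
  unify c ~ Int
  unify a -> Int ~ Int -> Int
  unify a ~ Int
  unify Int ~ Int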